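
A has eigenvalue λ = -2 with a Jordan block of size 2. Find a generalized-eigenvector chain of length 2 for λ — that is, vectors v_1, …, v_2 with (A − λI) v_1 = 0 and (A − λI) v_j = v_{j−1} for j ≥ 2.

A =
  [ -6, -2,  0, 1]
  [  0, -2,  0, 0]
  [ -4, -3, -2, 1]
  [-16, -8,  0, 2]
A Jordan chain for λ = -2 of length 2:
v_1 = (-4, 0, -4, -16)ᵀ
v_2 = (1, 0, 0, 0)ᵀ

Let N = A − (-2)·I. We want v_2 with N^2 v_2 = 0 but N^1 v_2 ≠ 0; then v_{j-1} := N · v_j for j = 2, …, 2.

Pick v_2 = (1, 0, 0, 0)ᵀ.
Then v_1 = N · v_2 = (-4, 0, -4, -16)ᵀ.

Sanity check: (A − (-2)·I) v_1 = (0, 0, 0, 0)ᵀ = 0. ✓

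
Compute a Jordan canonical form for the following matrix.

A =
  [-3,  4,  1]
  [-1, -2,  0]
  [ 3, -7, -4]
J_3(-3)

The characteristic polynomial is
  det(x·I − A) = x^3 + 9*x^2 + 27*x + 27 = (x + 3)^3

Eigenvalues and multiplicities (the geometric multiplicity of λ is n − rank(A − λI), which equals the number of Jordan blocks for λ):
  λ = -3: algebraic multiplicity = 3, geometric multiplicity = 1

Determining the block sizes for each eigenvalue:
  λ = -3: one block (gm = 1), so the single block has size am = 3 → block sizes [3]

Assembling the blocks gives a Jordan form
J =
  [-3,  1,  0]
  [ 0, -3,  1]
  [ 0,  0, -3]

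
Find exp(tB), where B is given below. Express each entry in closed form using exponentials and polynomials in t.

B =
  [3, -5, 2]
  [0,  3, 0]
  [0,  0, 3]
e^{tB} =
  [exp(3*t), -5*t*exp(3*t), 2*t*exp(3*t)]
  [0, exp(3*t), 0]
  [0, 0, exp(3*t)]

Strategy: write B = P · J · P⁻¹ where J is a Jordan canonical form, so e^{tB} = P · e^{tJ} · P⁻¹, and e^{tJ} can be computed block-by-block.

B has Jordan form
J =
  [3, 1, 0]
  [0, 3, 0]
  [0, 0, 3]
(up to reordering of blocks).

Per-block formulas:
  For a 1×1 block at λ = 3: exp(t · [3]) = [e^(3t)].
  For a 2×2 Jordan block J_2(3): exp(t · J_2(3)) = e^(3t)·(I + t·N), where N is the 2×2 nilpotent shift.

After assembling e^{tJ} and conjugating by P, we get:

e^{tB} =
  [exp(3*t), -5*t*exp(3*t), 2*t*exp(3*t)]
  [0, exp(3*t), 0]
  [0, 0, exp(3*t)]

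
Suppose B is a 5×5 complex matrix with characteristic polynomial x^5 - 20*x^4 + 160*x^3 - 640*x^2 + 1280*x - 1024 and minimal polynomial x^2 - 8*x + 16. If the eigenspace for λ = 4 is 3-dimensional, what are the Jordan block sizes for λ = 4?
Block sizes for λ = 4: [2, 2, 1]

Step 1 — from the characteristic polynomial, algebraic multiplicity of λ = 4 is 5. From dim ker(B − (4)·I) = 3, there are exactly 3 Jordan blocks for λ = 4.
Step 2 — from the minimal polynomial, the factor (x − 4)^2 tells us the largest block for λ = 4 has size 2.
Step 3 — with total size 5, 3 blocks, and largest block 2, the block sizes (in nonincreasing order) are [2, 2, 1].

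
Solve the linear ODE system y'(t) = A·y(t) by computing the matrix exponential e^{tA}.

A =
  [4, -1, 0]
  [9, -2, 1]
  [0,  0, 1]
e^{tA} =
  [3*t*exp(t) + exp(t), -t*exp(t), -t^2*exp(t)/2]
  [9*t*exp(t), -3*t*exp(t) + exp(t), -3*t^2*exp(t)/2 + t*exp(t)]
  [0, 0, exp(t)]

Strategy: write A = P · J · P⁻¹ where J is a Jordan canonical form, so e^{tA} = P · e^{tJ} · P⁻¹, and e^{tJ} can be computed block-by-block.

A has Jordan form
J =
  [1, 1, 0]
  [0, 1, 1]
  [0, 0, 1]
(up to reordering of blocks).

Per-block formulas:
  For a 3×3 Jordan block J_3(1): exp(t · J_3(1)) = e^(1t)·(I + t·N + (t^2/2)·N^2), where N is the 3×3 nilpotent shift.

After assembling e^{tJ} and conjugating by P, we get:

e^{tA} =
  [3*t*exp(t) + exp(t), -t*exp(t), -t^2*exp(t)/2]
  [9*t*exp(t), -3*t*exp(t) + exp(t), -3*t^2*exp(t)/2 + t*exp(t)]
  [0, 0, exp(t)]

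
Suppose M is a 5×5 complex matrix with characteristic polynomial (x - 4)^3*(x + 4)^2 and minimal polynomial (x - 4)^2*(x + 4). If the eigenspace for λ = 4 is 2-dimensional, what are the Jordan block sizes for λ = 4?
Block sizes for λ = 4: [2, 1]

Step 1 — from the characteristic polynomial, algebraic multiplicity of λ = 4 is 3. From dim ker(M − (4)·I) = 2, there are exactly 2 Jordan blocks for λ = 4.
Step 2 — from the minimal polynomial, the factor (x − 4)^2 tells us the largest block for λ = 4 has size 2.
Step 3 — with total size 3, 2 blocks, and largest block 2, the block sizes (in nonincreasing order) are [2, 1].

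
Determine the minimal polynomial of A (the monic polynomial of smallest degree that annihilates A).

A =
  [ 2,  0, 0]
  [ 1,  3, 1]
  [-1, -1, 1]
x^2 - 4*x + 4

The characteristic polynomial is χ_A(x) = (x - 2)^3, so the eigenvalues are known. The minimal polynomial is
  m_A(x) = Π_λ (x − λ)^{k_λ}
where k_λ is the size of the *largest* Jordan block for λ (equivalently, the smallest k with (A − λI)^k v = 0 for every generalised eigenvector v of λ).

  λ = 2: largest Jordan block has size 2, contributing (x − 2)^2

So m_A(x) = (x - 2)^2 = x^2 - 4*x + 4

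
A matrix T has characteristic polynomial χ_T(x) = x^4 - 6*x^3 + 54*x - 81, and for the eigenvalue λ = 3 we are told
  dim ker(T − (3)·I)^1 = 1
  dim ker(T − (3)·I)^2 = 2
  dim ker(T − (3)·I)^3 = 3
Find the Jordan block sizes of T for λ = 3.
Block sizes for λ = 3: [3]

From the dimensions of kernels of powers, the number of Jordan blocks of size at least j is d_j − d_{j−1} where d_j = dim ker(N^j) (with d_0 = 0). Computing the differences gives [1, 1, 1].
The number of blocks of size exactly k is (#blocks of size ≥ k) − (#blocks of size ≥ k + 1), so the partition is: 1 block(s) of size 3.
In nonincreasing order the block sizes are [3].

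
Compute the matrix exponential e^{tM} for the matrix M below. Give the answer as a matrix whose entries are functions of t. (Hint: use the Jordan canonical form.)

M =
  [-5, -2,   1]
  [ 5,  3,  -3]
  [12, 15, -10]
e^{tM} =
  [3*t^2*exp(-4*t)/2 - t*exp(-4*t) + exp(-4*t), 3*t^2*exp(-4*t)/2 - 2*t*exp(-4*t), -t^2*exp(-4*t)/2 + t*exp(-4*t)]
  [-3*t^2*exp(-4*t) + 5*t*exp(-4*t), -3*t^2*exp(-4*t) + 7*t*exp(-4*t) + exp(-4*t), t^2*exp(-4*t) - 3*t*exp(-4*t)]
  [-9*t^2*exp(-4*t)/2 + 12*t*exp(-4*t), -9*t^2*exp(-4*t)/2 + 15*t*exp(-4*t), 3*t^2*exp(-4*t)/2 - 6*t*exp(-4*t) + exp(-4*t)]

Strategy: write M = P · J · P⁻¹ where J is a Jordan canonical form, so e^{tM} = P · e^{tJ} · P⁻¹, and e^{tJ} can be computed block-by-block.

M has Jordan form
J =
  [-4,  1,  0]
  [ 0, -4,  1]
  [ 0,  0, -4]
(up to reordering of blocks).

Per-block formulas:
  For a 3×3 Jordan block J_3(-4): exp(t · J_3(-4)) = e^(-4t)·(I + t·N + (t^2/2)·N^2), where N is the 3×3 nilpotent shift.

After assembling e^{tJ} and conjugating by P, we get:

e^{tM} =
  [3*t^2*exp(-4*t)/2 - t*exp(-4*t) + exp(-4*t), 3*t^2*exp(-4*t)/2 - 2*t*exp(-4*t), -t^2*exp(-4*t)/2 + t*exp(-4*t)]
  [-3*t^2*exp(-4*t) + 5*t*exp(-4*t), -3*t^2*exp(-4*t) + 7*t*exp(-4*t) + exp(-4*t), t^2*exp(-4*t) - 3*t*exp(-4*t)]
  [-9*t^2*exp(-4*t)/2 + 12*t*exp(-4*t), -9*t^2*exp(-4*t)/2 + 15*t*exp(-4*t), 3*t^2*exp(-4*t)/2 - 6*t*exp(-4*t) + exp(-4*t)]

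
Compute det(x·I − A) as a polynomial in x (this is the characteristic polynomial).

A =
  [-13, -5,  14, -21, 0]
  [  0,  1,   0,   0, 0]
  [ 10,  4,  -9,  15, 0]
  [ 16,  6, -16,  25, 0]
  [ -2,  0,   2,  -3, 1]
x^5 - 5*x^4 + 10*x^3 - 10*x^2 + 5*x - 1

Expanding det(x·I − A) (e.g. by cofactor expansion or by noting that A is similar to its Jordan form J, which has the same characteristic polynomial as A) gives
  χ_A(x) = x^5 - 5*x^4 + 10*x^3 - 10*x^2 + 5*x - 1
which factors as (x - 1)^5. The eigenvalues (with algebraic multiplicities) are λ = 1 with multiplicity 5.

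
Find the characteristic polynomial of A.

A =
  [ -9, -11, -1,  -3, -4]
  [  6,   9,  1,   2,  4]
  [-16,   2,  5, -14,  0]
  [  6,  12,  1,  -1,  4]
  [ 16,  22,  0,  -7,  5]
x^5 - 9*x^4 - 6*x^3 + 190*x^2 - 75*x - 1125

Expanding det(x·I − A) (e.g. by cofactor expansion or by noting that A is similar to its Jordan form J, which has the same characteristic polynomial as A) gives
  χ_A(x) = x^5 - 9*x^4 - 6*x^3 + 190*x^2 - 75*x - 1125
which factors as (x - 5)^3*(x + 3)^2. The eigenvalues (with algebraic multiplicities) are λ = -3 with multiplicity 2, λ = 5 with multiplicity 3.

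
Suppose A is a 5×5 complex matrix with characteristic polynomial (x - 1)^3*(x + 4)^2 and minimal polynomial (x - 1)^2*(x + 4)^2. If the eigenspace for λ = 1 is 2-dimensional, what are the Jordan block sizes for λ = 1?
Block sizes for λ = 1: [2, 1]

Step 1 — from the characteristic polynomial, algebraic multiplicity of λ = 1 is 3. From dim ker(A − (1)·I) = 2, there are exactly 2 Jordan blocks for λ = 1.
Step 2 — from the minimal polynomial, the factor (x − 1)^2 tells us the largest block for λ = 1 has size 2.
Step 3 — with total size 3, 2 blocks, and largest block 2, the block sizes (in nonincreasing order) are [2, 1].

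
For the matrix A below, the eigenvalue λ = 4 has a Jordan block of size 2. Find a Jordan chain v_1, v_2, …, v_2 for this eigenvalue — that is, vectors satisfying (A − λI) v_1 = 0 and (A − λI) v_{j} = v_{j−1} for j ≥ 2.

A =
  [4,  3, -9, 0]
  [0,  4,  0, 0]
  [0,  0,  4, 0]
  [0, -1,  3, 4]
A Jordan chain for λ = 4 of length 2:
v_1 = (3, 0, 0, -1)ᵀ
v_2 = (0, 1, 0, 0)ᵀ

Let N = A − (4)·I. We want v_2 with N^2 v_2 = 0 but N^1 v_2 ≠ 0; then v_{j-1} := N · v_j for j = 2, …, 2.

Pick v_2 = (0, 1, 0, 0)ᵀ.
Then v_1 = N · v_2 = (3, 0, 0, -1)ᵀ.

Sanity check: (A − (4)·I) v_1 = (0, 0, 0, 0)ᵀ = 0. ✓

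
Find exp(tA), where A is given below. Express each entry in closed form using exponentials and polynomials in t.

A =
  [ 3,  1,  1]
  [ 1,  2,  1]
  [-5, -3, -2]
e^{tA} =
  [2*t*exp(t) + exp(t), t*exp(t), t*exp(t)]
  [-t^2*exp(t) + t*exp(t), -t^2*exp(t)/2 + t*exp(t) + exp(t), -t^2*exp(t)/2 + t*exp(t)]
  [t^2*exp(t) - 5*t*exp(t), t^2*exp(t)/2 - 3*t*exp(t), t^2*exp(t)/2 - 3*t*exp(t) + exp(t)]

Strategy: write A = P · J · P⁻¹ where J is a Jordan canonical form, so e^{tA} = P · e^{tJ} · P⁻¹, and e^{tJ} can be computed block-by-block.

A has Jordan form
J =
  [1, 1, 0]
  [0, 1, 1]
  [0, 0, 1]
(up to reordering of blocks).

Per-block formulas:
  For a 3×3 Jordan block J_3(1): exp(t · J_3(1)) = e^(1t)·(I + t·N + (t^2/2)·N^2), where N is the 3×3 nilpotent shift.

After assembling e^{tJ} and conjugating by P, we get:

e^{tA} =
  [2*t*exp(t) + exp(t), t*exp(t), t*exp(t)]
  [-t^2*exp(t) + t*exp(t), -t^2*exp(t)/2 + t*exp(t) + exp(t), -t^2*exp(t)/2 + t*exp(t)]
  [t^2*exp(t) - 5*t*exp(t), t^2*exp(t)/2 - 3*t*exp(t), t^2*exp(t)/2 - 3*t*exp(t) + exp(t)]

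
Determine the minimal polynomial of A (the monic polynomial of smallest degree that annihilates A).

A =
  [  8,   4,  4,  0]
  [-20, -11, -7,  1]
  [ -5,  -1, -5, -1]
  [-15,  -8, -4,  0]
x^2 + 4*x + 4

The characteristic polynomial is χ_A(x) = (x + 2)^4, so the eigenvalues are known. The minimal polynomial is
  m_A(x) = Π_λ (x − λ)^{k_λ}
where k_λ is the size of the *largest* Jordan block for λ (equivalently, the smallest k with (A − λI)^k v = 0 for every generalised eigenvector v of λ).

  λ = -2: largest Jordan block has size 2, contributing (x + 2)^2

So m_A(x) = (x + 2)^2 = x^2 + 4*x + 4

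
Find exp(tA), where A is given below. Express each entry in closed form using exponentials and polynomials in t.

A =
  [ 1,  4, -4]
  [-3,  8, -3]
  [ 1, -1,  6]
e^{tA} =
  [-4*t*exp(5*t) + exp(5*t), 4*t*exp(5*t), -4*t*exp(5*t)]
  [-3*t*exp(5*t), 3*t*exp(5*t) + exp(5*t), -3*t*exp(5*t)]
  [t*exp(5*t), -t*exp(5*t), t*exp(5*t) + exp(5*t)]

Strategy: write A = P · J · P⁻¹ where J is a Jordan canonical form, so e^{tA} = P · e^{tJ} · P⁻¹, and e^{tJ} can be computed block-by-block.

A has Jordan form
J =
  [5, 1, 0]
  [0, 5, 0]
  [0, 0, 5]
(up to reordering of blocks).

Per-block formulas:
  For a 1×1 block at λ = 5: exp(t · [5]) = [e^(5t)].
  For a 2×2 Jordan block J_2(5): exp(t · J_2(5)) = e^(5t)·(I + t·N), where N is the 2×2 nilpotent shift.

After assembling e^{tJ} and conjugating by P, we get:

e^{tA} =
  [-4*t*exp(5*t) + exp(5*t), 4*t*exp(5*t), -4*t*exp(5*t)]
  [-3*t*exp(5*t), 3*t*exp(5*t) + exp(5*t), -3*t*exp(5*t)]
  [t*exp(5*t), -t*exp(5*t), t*exp(5*t) + exp(5*t)]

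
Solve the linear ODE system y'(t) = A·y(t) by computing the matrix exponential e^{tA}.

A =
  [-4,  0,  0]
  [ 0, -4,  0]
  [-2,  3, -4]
e^{tA} =
  [exp(-4*t), 0, 0]
  [0, exp(-4*t), 0]
  [-2*t*exp(-4*t), 3*t*exp(-4*t), exp(-4*t)]

Strategy: write A = P · J · P⁻¹ where J is a Jordan canonical form, so e^{tA} = P · e^{tJ} · P⁻¹, and e^{tJ} can be computed block-by-block.

A has Jordan form
J =
  [-4,  1,  0]
  [ 0, -4,  0]
  [ 0,  0, -4]
(up to reordering of blocks).

Per-block formulas:
  For a 2×2 Jordan block J_2(-4): exp(t · J_2(-4)) = e^(-4t)·(I + t·N), where N is the 2×2 nilpotent shift.
  For a 1×1 block at λ = -4: exp(t · [-4]) = [e^(-4t)].

After assembling e^{tJ} and conjugating by P, we get:

e^{tA} =
  [exp(-4*t), 0, 0]
  [0, exp(-4*t), 0]
  [-2*t*exp(-4*t), 3*t*exp(-4*t), exp(-4*t)]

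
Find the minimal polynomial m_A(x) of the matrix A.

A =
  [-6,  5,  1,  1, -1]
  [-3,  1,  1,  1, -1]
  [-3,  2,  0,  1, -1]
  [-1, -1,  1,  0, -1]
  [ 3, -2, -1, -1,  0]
x^3 + 3*x^2 + 3*x + 1

The characteristic polynomial is χ_A(x) = (x + 1)^5, so the eigenvalues are known. The minimal polynomial is
  m_A(x) = Π_λ (x − λ)^{k_λ}
where k_λ is the size of the *largest* Jordan block for λ (equivalently, the smallest k with (A − λI)^k v = 0 for every generalised eigenvector v of λ).

  λ = -1: largest Jordan block has size 3, contributing (x + 1)^3

So m_A(x) = (x + 1)^3 = x^3 + 3*x^2 + 3*x + 1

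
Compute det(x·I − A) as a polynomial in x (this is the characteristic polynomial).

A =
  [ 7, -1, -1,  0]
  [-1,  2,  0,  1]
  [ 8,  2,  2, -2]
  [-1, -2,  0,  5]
x^4 - 16*x^3 + 96*x^2 - 256*x + 256

Expanding det(x·I − A) (e.g. by cofactor expansion or by noting that A is similar to its Jordan form J, which has the same characteristic polynomial as A) gives
  χ_A(x) = x^4 - 16*x^3 + 96*x^2 - 256*x + 256
which factors as (x - 4)^4. The eigenvalues (with algebraic multiplicities) are λ = 4 with multiplicity 4.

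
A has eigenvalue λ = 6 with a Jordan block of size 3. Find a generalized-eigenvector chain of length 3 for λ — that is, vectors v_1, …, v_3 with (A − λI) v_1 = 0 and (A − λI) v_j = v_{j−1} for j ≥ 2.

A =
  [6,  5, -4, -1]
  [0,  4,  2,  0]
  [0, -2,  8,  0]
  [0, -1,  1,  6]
A Jordan chain for λ = 6 of length 3:
v_1 = (-1, 0, 0, 0)ᵀ
v_2 = (5, -2, -2, -1)ᵀ
v_3 = (0, 1, 0, 0)ᵀ

Let N = A − (6)·I. We want v_3 with N^3 v_3 = 0 but N^2 v_3 ≠ 0; then v_{j-1} := N · v_j for j = 3, …, 2.

Pick v_3 = (0, 1, 0, 0)ᵀ.
Then v_2 = N · v_3 = (5, -2, -2, -1)ᵀ.
Then v_1 = N · v_2 = (-1, 0, 0, 0)ᵀ.

Sanity check: (A − (6)·I) v_1 = (0, 0, 0, 0)ᵀ = 0. ✓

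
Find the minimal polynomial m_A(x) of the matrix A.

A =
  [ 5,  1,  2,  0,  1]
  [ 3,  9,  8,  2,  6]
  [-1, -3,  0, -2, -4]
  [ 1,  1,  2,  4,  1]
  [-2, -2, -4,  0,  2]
x^3 - 12*x^2 + 48*x - 64

The characteristic polynomial is χ_A(x) = (x - 4)^5, so the eigenvalues are known. The minimal polynomial is
  m_A(x) = Π_λ (x − λ)^{k_λ}
where k_λ is the size of the *largest* Jordan block for λ (equivalently, the smallest k with (A − λI)^k v = 0 for every generalised eigenvector v of λ).

  λ = 4: largest Jordan block has size 3, contributing (x − 4)^3

So m_A(x) = (x - 4)^3 = x^3 - 12*x^2 + 48*x - 64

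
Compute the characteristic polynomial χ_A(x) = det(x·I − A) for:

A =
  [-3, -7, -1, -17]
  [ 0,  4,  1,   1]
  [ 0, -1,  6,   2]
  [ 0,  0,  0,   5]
x^4 - 12*x^3 + 30*x^2 + 100*x - 375

Expanding det(x·I − A) (e.g. by cofactor expansion or by noting that A is similar to its Jordan form J, which has the same characteristic polynomial as A) gives
  χ_A(x) = x^4 - 12*x^3 + 30*x^2 + 100*x - 375
which factors as (x - 5)^3*(x + 3). The eigenvalues (with algebraic multiplicities) are λ = -3 with multiplicity 1, λ = 5 with multiplicity 3.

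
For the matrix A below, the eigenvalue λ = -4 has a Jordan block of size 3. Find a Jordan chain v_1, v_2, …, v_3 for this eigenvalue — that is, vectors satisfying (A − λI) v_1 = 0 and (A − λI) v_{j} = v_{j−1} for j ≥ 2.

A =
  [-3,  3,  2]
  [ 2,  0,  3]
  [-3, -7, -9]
A Jordan chain for λ = -4 of length 3:
v_1 = (1, 1, -2)ᵀ
v_2 = (1, 2, -3)ᵀ
v_3 = (1, 0, 0)ᵀ

Let N = A − (-4)·I. We want v_3 with N^3 v_3 = 0 but N^2 v_3 ≠ 0; then v_{j-1} := N · v_j for j = 3, …, 2.

Pick v_3 = (1, 0, 0)ᵀ.
Then v_2 = N · v_3 = (1, 2, -3)ᵀ.
Then v_1 = N · v_2 = (1, 1, -2)ᵀ.

Sanity check: (A − (-4)·I) v_1 = (0, 0, 0)ᵀ = 0. ✓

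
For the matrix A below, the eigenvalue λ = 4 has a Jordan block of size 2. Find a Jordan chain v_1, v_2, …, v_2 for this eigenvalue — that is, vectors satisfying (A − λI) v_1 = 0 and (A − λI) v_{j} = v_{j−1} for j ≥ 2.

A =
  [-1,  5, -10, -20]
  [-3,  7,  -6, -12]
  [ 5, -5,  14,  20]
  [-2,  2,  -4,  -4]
A Jordan chain for λ = 4 of length 2:
v_1 = (-5, -3, 5, -2)ᵀ
v_2 = (1, 0, 0, 0)ᵀ

Let N = A − (4)·I. We want v_2 with N^2 v_2 = 0 but N^1 v_2 ≠ 0; then v_{j-1} := N · v_j for j = 2, …, 2.

Pick v_2 = (1, 0, 0, 0)ᵀ.
Then v_1 = N · v_2 = (-5, -3, 5, -2)ᵀ.

Sanity check: (A − (4)·I) v_1 = (0, 0, 0, 0)ᵀ = 0. ✓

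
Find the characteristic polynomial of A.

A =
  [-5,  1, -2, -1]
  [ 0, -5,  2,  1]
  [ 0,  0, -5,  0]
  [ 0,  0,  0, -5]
x^4 + 20*x^3 + 150*x^2 + 500*x + 625

Expanding det(x·I − A) (e.g. by cofactor expansion or by noting that A is similar to its Jordan form J, which has the same characteristic polynomial as A) gives
  χ_A(x) = x^4 + 20*x^3 + 150*x^2 + 500*x + 625
which factors as (x + 5)^4. The eigenvalues (with algebraic multiplicities) are λ = -5 with multiplicity 4.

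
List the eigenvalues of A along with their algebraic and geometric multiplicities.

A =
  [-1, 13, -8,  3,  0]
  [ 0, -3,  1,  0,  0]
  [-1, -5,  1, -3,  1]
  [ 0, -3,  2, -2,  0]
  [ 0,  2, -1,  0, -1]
λ = -2: alg = 1, geom = 1; λ = -1: alg = 4, geom = 2

Step 1 — factor the characteristic polynomial to read off the algebraic multiplicities:
  χ_A(x) = (x + 1)^4*(x + 2)

Step 2 — compute geometric multiplicities via the rank-nullity identity g(λ) = n − rank(A − λI):
  rank(A − (-2)·I) = 4, so dim ker(A − (-2)·I) = n − 4 = 1
  rank(A − (-1)·I) = 3, so dim ker(A − (-1)·I) = n − 3 = 2

Summary:
  λ = -2: algebraic multiplicity = 1, geometric multiplicity = 1
  λ = -1: algebraic multiplicity = 4, geometric multiplicity = 2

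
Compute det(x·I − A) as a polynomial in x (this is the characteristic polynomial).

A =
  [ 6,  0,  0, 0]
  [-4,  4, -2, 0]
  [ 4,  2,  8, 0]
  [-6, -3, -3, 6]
x^4 - 24*x^3 + 216*x^2 - 864*x + 1296

Expanding det(x·I − A) (e.g. by cofactor expansion or by noting that A is similar to its Jordan form J, which has the same characteristic polynomial as A) gives
  χ_A(x) = x^4 - 24*x^3 + 216*x^2 - 864*x + 1296
which factors as (x - 6)^4. The eigenvalues (with algebraic multiplicities) are λ = 6 with multiplicity 4.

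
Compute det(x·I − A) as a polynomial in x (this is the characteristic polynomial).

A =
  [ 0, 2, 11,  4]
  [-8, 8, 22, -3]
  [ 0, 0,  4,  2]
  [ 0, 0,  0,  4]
x^4 - 16*x^3 + 96*x^2 - 256*x + 256

Expanding det(x·I − A) (e.g. by cofactor expansion or by noting that A is similar to its Jordan form J, which has the same characteristic polynomial as A) gives
  χ_A(x) = x^4 - 16*x^3 + 96*x^2 - 256*x + 256
which factors as (x - 4)^4. The eigenvalues (with algebraic multiplicities) are λ = 4 with multiplicity 4.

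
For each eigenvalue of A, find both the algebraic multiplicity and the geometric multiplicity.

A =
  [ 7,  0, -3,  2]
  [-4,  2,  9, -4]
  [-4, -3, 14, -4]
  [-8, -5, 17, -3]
λ = 5: alg = 4, geom = 2

Step 1 — factor the characteristic polynomial to read off the algebraic multiplicities:
  χ_A(x) = (x - 5)^4

Step 2 — compute geometric multiplicities via the rank-nullity identity g(λ) = n − rank(A − λI):
  rank(A − (5)·I) = 2, so dim ker(A − (5)·I) = n − 2 = 2

Summary:
  λ = 5: algebraic multiplicity = 4, geometric multiplicity = 2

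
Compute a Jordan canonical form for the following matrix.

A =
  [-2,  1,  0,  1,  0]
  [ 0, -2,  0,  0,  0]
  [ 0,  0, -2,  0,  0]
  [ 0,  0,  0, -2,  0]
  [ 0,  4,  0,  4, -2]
J_2(-2) ⊕ J_1(-2) ⊕ J_1(-2) ⊕ J_1(-2)

The characteristic polynomial is
  det(x·I − A) = x^5 + 10*x^4 + 40*x^3 + 80*x^2 + 80*x + 32 = (x + 2)^5

Eigenvalues and multiplicities (the geometric multiplicity of λ is n − rank(A − λI), which equals the number of Jordan blocks for λ):
  λ = -2: algebraic multiplicity = 5, geometric multiplicity = 4

Determining the block sizes for each eigenvalue:
  λ = -2: 4 blocks summing to 5 forces exactly one block of size 2 and the rest size 1 → block sizes [2, 1, 1, 1]

Assembling the blocks gives a Jordan form
J =
  [-2,  1,  0,  0,  0]
  [ 0, -2,  0,  0,  0]
  [ 0,  0, -2,  0,  0]
  [ 0,  0,  0, -2,  0]
  [ 0,  0,  0,  0, -2]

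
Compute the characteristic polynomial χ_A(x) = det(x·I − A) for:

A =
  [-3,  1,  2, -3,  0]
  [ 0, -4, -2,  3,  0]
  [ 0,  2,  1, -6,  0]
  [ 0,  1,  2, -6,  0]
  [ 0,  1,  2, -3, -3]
x^5 + 15*x^4 + 90*x^3 + 270*x^2 + 405*x + 243

Expanding det(x·I − A) (e.g. by cofactor expansion or by noting that A is similar to its Jordan form J, which has the same characteristic polynomial as A) gives
  χ_A(x) = x^5 + 15*x^4 + 90*x^3 + 270*x^2 + 405*x + 243
which factors as (x + 3)^5. The eigenvalues (with algebraic multiplicities) are λ = -3 with multiplicity 5.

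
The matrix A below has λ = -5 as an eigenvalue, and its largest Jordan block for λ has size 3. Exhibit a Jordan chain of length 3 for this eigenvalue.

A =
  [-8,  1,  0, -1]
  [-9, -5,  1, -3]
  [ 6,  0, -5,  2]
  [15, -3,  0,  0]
A Jordan chain for λ = -5 of length 3:
v_1 = (1, 0, 0, -3)ᵀ
v_2 = (0, 1, 0, 0)ᵀ
v_3 = (0, 0, 1, 0)ᵀ

Let N = A − (-5)·I. We want v_3 with N^3 v_3 = 0 but N^2 v_3 ≠ 0; then v_{j-1} := N · v_j for j = 3, …, 2.

Pick v_3 = (0, 0, 1, 0)ᵀ.
Then v_2 = N · v_3 = (0, 1, 0, 0)ᵀ.
Then v_1 = N · v_2 = (1, 0, 0, -3)ᵀ.

Sanity check: (A − (-5)·I) v_1 = (0, 0, 0, 0)ᵀ = 0. ✓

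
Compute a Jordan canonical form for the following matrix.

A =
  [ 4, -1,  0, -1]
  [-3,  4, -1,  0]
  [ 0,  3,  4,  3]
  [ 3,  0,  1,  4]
J_2(4) ⊕ J_2(4)

The characteristic polynomial is
  det(x·I − A) = x^4 - 16*x^3 + 96*x^2 - 256*x + 256 = (x - 4)^4

Eigenvalues and multiplicities (the geometric multiplicity of λ is n − rank(A − λI), which equals the number of Jordan blocks for λ):
  λ = 4: algebraic multiplicity = 4, geometric multiplicity = 2

Determining the block sizes for each eigenvalue:
  λ = 4: with am = 4 and gm = 2, the partition is not yet determined (e.g. several partitions of 4 into 2 parts exist). Let N = A − (4)·I. Computing rank(N^1) = 2, rank(N^2) = 0; the number of blocks of size ≥ j is rank(N^{j−1}) − rank(N^j), giving [2, 2]. So we have 2 block(s) of size 2 → block sizes [2, 2]

Assembling the blocks gives a Jordan form
J =
  [4, 1, 0, 0]
  [0, 4, 0, 0]
  [0, 0, 4, 1]
  [0, 0, 0, 4]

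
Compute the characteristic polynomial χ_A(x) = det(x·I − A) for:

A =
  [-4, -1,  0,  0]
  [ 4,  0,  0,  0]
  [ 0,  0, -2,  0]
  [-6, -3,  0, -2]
x^4 + 8*x^3 + 24*x^2 + 32*x + 16

Expanding det(x·I − A) (e.g. by cofactor expansion or by noting that A is similar to its Jordan form J, which has the same characteristic polynomial as A) gives
  χ_A(x) = x^4 + 8*x^3 + 24*x^2 + 32*x + 16
which factors as (x + 2)^4. The eigenvalues (with algebraic multiplicities) are λ = -2 with multiplicity 4.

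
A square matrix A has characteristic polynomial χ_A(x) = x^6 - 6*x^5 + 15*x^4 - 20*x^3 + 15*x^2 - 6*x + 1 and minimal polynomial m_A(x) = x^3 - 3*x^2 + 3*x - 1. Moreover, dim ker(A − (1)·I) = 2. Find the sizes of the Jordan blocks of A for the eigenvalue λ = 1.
Block sizes for λ = 1: [3, 3]

Step 1 — from the characteristic polynomial, algebraic multiplicity of λ = 1 is 6. From dim ker(A − (1)·I) = 2, there are exactly 2 Jordan blocks for λ = 1.
Step 2 — from the minimal polynomial, the factor (x − 1)^3 tells us the largest block for λ = 1 has size 3.
Step 3 — with total size 6, 2 blocks, and largest block 3, the block sizes (in nonincreasing order) are [3, 3].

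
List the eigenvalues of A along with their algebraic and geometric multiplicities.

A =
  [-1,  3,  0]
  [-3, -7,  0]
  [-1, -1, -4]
λ = -4: alg = 3, geom = 2

Step 1 — factor the characteristic polynomial to read off the algebraic multiplicities:
  χ_A(x) = (x + 4)^3

Step 2 — compute geometric multiplicities via the rank-nullity identity g(λ) = n − rank(A − λI):
  rank(A − (-4)·I) = 1, so dim ker(A − (-4)·I) = n − 1 = 2

Summary:
  λ = -4: algebraic multiplicity = 3, geometric multiplicity = 2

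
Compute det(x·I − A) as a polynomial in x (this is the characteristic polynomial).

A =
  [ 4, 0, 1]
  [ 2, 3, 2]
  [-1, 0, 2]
x^3 - 9*x^2 + 27*x - 27

Expanding det(x·I − A) (e.g. by cofactor expansion or by noting that A is similar to its Jordan form J, which has the same characteristic polynomial as A) gives
  χ_A(x) = x^3 - 9*x^2 + 27*x - 27
which factors as (x - 3)^3. The eigenvalues (with algebraic multiplicities) are λ = 3 with multiplicity 3.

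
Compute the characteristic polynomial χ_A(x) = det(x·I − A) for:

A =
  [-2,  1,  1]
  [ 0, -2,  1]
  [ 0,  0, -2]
x^3 + 6*x^2 + 12*x + 8

Expanding det(x·I − A) (e.g. by cofactor expansion or by noting that A is similar to its Jordan form J, which has the same characteristic polynomial as A) gives
  χ_A(x) = x^3 + 6*x^2 + 12*x + 8
which factors as (x + 2)^3. The eigenvalues (with algebraic multiplicities) are λ = -2 with multiplicity 3.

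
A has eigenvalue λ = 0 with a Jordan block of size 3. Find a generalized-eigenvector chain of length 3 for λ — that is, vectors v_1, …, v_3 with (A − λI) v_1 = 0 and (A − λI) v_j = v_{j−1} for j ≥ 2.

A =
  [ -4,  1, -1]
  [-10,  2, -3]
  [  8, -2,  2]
A Jordan chain for λ = 0 of length 3:
v_1 = (-2, -4, 4)ᵀ
v_2 = (-4, -10, 8)ᵀ
v_3 = (1, 0, 0)ᵀ

Let N = A − (0)·I. We want v_3 with N^3 v_3 = 0 but N^2 v_3 ≠ 0; then v_{j-1} := N · v_j for j = 3, …, 2.

Pick v_3 = (1, 0, 0)ᵀ.
Then v_2 = N · v_3 = (-4, -10, 8)ᵀ.
Then v_1 = N · v_2 = (-2, -4, 4)ᵀ.

Sanity check: (A − (0)·I) v_1 = (0, 0, 0)ᵀ = 0. ✓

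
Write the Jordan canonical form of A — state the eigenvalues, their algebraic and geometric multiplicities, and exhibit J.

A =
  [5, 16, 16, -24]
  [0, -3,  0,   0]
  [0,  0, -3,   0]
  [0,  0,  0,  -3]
J_1(-3) ⊕ J_1(-3) ⊕ J_1(-3) ⊕ J_1(5)

The characteristic polynomial is
  det(x·I − A) = x^4 + 4*x^3 - 18*x^2 - 108*x - 135 = (x - 5)*(x + 3)^3

Eigenvalues and multiplicities (the geometric multiplicity of λ is n − rank(A − λI), which equals the number of Jordan blocks for λ):
  λ = -3: algebraic multiplicity = 3, geometric multiplicity = 3
  λ = 5: algebraic multiplicity = 1, geometric multiplicity = 1

Determining the block sizes for each eigenvalue:
  λ = -3: gm = am = 3, so every block has size 1 → block sizes [1, 1, 1]
  λ = 5: one block (gm = 1), so the single block has size am = 1 → block sizes [1]

Assembling the blocks gives a Jordan form
J =
  [-3,  0,  0, 0]
  [ 0, -3,  0, 0]
  [ 0,  0, -3, 0]
  [ 0,  0,  0, 5]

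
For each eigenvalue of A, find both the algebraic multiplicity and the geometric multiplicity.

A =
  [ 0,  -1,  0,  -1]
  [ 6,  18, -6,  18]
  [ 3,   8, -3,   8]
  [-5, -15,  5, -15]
λ = 0: alg = 4, geom = 2

Step 1 — factor the characteristic polynomial to read off the algebraic multiplicities:
  χ_A(x) = x^4

Step 2 — compute geometric multiplicities via the rank-nullity identity g(λ) = n − rank(A − λI):
  rank(A − (0)·I) = 2, so dim ker(A − (0)·I) = n − 2 = 2

Summary:
  λ = 0: algebraic multiplicity = 4, geometric multiplicity = 2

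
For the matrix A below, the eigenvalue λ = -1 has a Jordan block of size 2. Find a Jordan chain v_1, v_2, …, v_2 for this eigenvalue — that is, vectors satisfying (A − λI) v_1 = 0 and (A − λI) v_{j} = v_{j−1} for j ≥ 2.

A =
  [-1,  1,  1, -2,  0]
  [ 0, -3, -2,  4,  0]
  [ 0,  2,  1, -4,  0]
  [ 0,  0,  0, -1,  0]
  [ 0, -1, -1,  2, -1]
A Jordan chain for λ = -1 of length 2:
v_1 = (1, -2, 2, 0, -1)ᵀ
v_2 = (0, 1, 0, 0, 0)ᵀ

Let N = A − (-1)·I. We want v_2 with N^2 v_2 = 0 but N^1 v_2 ≠ 0; then v_{j-1} := N · v_j for j = 2, …, 2.

Pick v_2 = (0, 1, 0, 0, 0)ᵀ.
Then v_1 = N · v_2 = (1, -2, 2, 0, -1)ᵀ.

Sanity check: (A − (-1)·I) v_1 = (0, 0, 0, 0, 0)ᵀ = 0. ✓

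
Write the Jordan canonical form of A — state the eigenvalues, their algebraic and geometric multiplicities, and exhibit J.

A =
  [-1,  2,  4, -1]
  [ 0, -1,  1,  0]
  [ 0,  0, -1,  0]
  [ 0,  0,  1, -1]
J_3(-1) ⊕ J_1(-1)

The characteristic polynomial is
  det(x·I − A) = x^4 + 4*x^3 + 6*x^2 + 4*x + 1 = (x + 1)^4

Eigenvalues and multiplicities (the geometric multiplicity of λ is n − rank(A − λI), which equals the number of Jordan blocks for λ):
  λ = -1: algebraic multiplicity = 4, geometric multiplicity = 2

Determining the block sizes for each eigenvalue:
  λ = -1: with am = 4 and gm = 2, the partition is not yet determined (e.g. several partitions of 4 into 2 parts exist). Let N = A − (-1)·I. Computing rank(N^1) = 2, rank(N^2) = 1, rank(N^3) = 0; the number of blocks of size ≥ j is rank(N^{j−1}) − rank(N^j), giving [2, 1, 1]. So we have 1 block(s) of size 3, 1 block(s) of size 1 → block sizes [3, 1]

Assembling the blocks gives a Jordan form
J =
  [-1,  1,  0,  0]
  [ 0, -1,  1,  0]
  [ 0,  0, -1,  0]
  [ 0,  0,  0, -1]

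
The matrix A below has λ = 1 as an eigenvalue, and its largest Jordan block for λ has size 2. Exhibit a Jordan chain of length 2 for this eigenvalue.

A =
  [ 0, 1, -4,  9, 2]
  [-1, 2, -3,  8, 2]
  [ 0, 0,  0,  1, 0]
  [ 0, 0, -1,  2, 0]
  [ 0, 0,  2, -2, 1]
A Jordan chain for λ = 1 of length 2:
v_1 = (-1, -1, 0, 0, 0)ᵀ
v_2 = (1, 0, 0, 0, 0)ᵀ

Let N = A − (1)·I. We want v_2 with N^2 v_2 = 0 but N^1 v_2 ≠ 0; then v_{j-1} := N · v_j for j = 2, …, 2.

Pick v_2 = (1, 0, 0, 0, 0)ᵀ.
Then v_1 = N · v_2 = (-1, -1, 0, 0, 0)ᵀ.

Sanity check: (A − (1)·I) v_1 = (0, 0, 0, 0, 0)ᵀ = 0. ✓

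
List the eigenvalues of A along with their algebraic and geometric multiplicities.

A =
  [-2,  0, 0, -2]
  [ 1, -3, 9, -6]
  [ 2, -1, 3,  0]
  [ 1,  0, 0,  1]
λ = -1: alg = 1, geom = 1; λ = 0: alg = 3, geom = 1

Step 1 — factor the characteristic polynomial to read off the algebraic multiplicities:
  χ_A(x) = x^3*(x + 1)

Step 2 — compute geometric multiplicities via the rank-nullity identity g(λ) = n − rank(A − λI):
  rank(A − (-1)·I) = 3, so dim ker(A − (-1)·I) = n − 3 = 1
  rank(A − (0)·I) = 3, so dim ker(A − (0)·I) = n − 3 = 1

Summary:
  λ = -1: algebraic multiplicity = 1, geometric multiplicity = 1
  λ = 0: algebraic multiplicity = 3, geometric multiplicity = 1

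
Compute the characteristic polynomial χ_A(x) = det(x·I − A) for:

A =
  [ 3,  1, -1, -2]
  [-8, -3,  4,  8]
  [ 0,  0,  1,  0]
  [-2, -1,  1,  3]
x^4 - 4*x^3 + 6*x^2 - 4*x + 1

Expanding det(x·I − A) (e.g. by cofactor expansion or by noting that A is similar to its Jordan form J, which has the same characteristic polynomial as A) gives
  χ_A(x) = x^4 - 4*x^3 + 6*x^2 - 4*x + 1
which factors as (x - 1)^4. The eigenvalues (with algebraic multiplicities) are λ = 1 with multiplicity 4.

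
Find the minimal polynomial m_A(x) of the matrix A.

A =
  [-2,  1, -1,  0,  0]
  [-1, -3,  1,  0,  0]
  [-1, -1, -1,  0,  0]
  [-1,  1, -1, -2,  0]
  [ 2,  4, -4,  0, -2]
x^3 + 6*x^2 + 12*x + 8

The characteristic polynomial is χ_A(x) = (x + 2)^5, so the eigenvalues are known. The minimal polynomial is
  m_A(x) = Π_λ (x − λ)^{k_λ}
where k_λ is the size of the *largest* Jordan block for λ (equivalently, the smallest k with (A − λI)^k v = 0 for every generalised eigenvector v of λ).

  λ = -2: largest Jordan block has size 3, contributing (x + 2)^3

So m_A(x) = (x + 2)^3 = x^3 + 6*x^2 + 12*x + 8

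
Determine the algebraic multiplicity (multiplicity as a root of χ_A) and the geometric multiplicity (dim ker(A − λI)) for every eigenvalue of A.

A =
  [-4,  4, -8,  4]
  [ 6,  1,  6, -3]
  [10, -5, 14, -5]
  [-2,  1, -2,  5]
λ = 4: alg = 4, geom = 3

Step 1 — factor the characteristic polynomial to read off the algebraic multiplicities:
  χ_A(x) = (x - 4)^4

Step 2 — compute geometric multiplicities via the rank-nullity identity g(λ) = n − rank(A − λI):
  rank(A − (4)·I) = 1, so dim ker(A − (4)·I) = n − 1 = 3

Summary:
  λ = 4: algebraic multiplicity = 4, geometric multiplicity = 3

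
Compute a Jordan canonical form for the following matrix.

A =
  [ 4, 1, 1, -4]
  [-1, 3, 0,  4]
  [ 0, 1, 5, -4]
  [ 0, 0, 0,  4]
J_3(4) ⊕ J_1(4)

The characteristic polynomial is
  det(x·I − A) = x^4 - 16*x^3 + 96*x^2 - 256*x + 256 = (x - 4)^4

Eigenvalues and multiplicities (the geometric multiplicity of λ is n − rank(A − λI), which equals the number of Jordan blocks for λ):
  λ = 4: algebraic multiplicity = 4, geometric multiplicity = 2

Determining the block sizes for each eigenvalue:
  λ = 4: with am = 4 and gm = 2, the partition is not yet determined (e.g. several partitions of 4 into 2 parts exist). Let N = A − (4)·I. Computing rank(N^1) = 2, rank(N^2) = 1, rank(N^3) = 0; the number of blocks of size ≥ j is rank(N^{j−1}) − rank(N^j), giving [2, 1, 1]. So we have 1 block(s) of size 3, 1 block(s) of size 1 → block sizes [3, 1]

Assembling the blocks gives a Jordan form
J =
  [4, 1, 0, 0]
  [0, 4, 1, 0]
  [0, 0, 4, 0]
  [0, 0, 0, 4]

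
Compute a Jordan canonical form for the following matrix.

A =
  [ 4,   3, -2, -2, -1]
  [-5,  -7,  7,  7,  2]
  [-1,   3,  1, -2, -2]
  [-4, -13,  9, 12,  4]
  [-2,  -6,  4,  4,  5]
J_3(3) ⊕ J_2(3)

The characteristic polynomial is
  det(x·I − A) = x^5 - 15*x^4 + 90*x^3 - 270*x^2 + 405*x - 243 = (x - 3)^5

Eigenvalues and multiplicities (the geometric multiplicity of λ is n − rank(A − λI), which equals the number of Jordan blocks for λ):
  λ = 3: algebraic multiplicity = 5, geometric multiplicity = 2

Determining the block sizes for each eigenvalue:
  λ = 3: with am = 5 and gm = 2, the partition is not yet determined (e.g. several partitions of 5 into 2 parts exist). Let N = A − (3)·I. Computing rank(N^1) = 3, rank(N^2) = 1, rank(N^3) = 0; the number of blocks of size ≥ j is rank(N^{j−1}) − rank(N^j), giving [2, 2, 1]. So we have 1 block(s) of size 3, 1 block(s) of size 2 → block sizes [3, 2]

Assembling the blocks gives a Jordan form
J =
  [3, 1, 0, 0, 0]
  [0, 3, 1, 0, 0]
  [0, 0, 3, 0, 0]
  [0, 0, 0, 3, 1]
  [0, 0, 0, 0, 3]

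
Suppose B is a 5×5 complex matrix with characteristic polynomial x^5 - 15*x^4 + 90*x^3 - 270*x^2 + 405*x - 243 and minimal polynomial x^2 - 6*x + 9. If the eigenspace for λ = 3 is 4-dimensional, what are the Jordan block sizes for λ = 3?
Block sizes for λ = 3: [2, 1, 1, 1]

Step 1 — from the characteristic polynomial, algebraic multiplicity of λ = 3 is 5. From dim ker(B − (3)·I) = 4, there are exactly 4 Jordan blocks for λ = 3.
Step 2 — from the minimal polynomial, the factor (x − 3)^2 tells us the largest block for λ = 3 has size 2.
Step 3 — with total size 5, 4 blocks, and largest block 2, the block sizes (in nonincreasing order) are [2, 1, 1, 1].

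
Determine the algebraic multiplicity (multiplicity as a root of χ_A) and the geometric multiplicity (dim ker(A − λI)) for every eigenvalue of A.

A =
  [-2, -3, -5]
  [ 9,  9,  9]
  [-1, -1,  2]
λ = 3: alg = 3, geom = 1

Step 1 — factor the characteristic polynomial to read off the algebraic multiplicities:
  χ_A(x) = (x - 3)^3

Step 2 — compute geometric multiplicities via the rank-nullity identity g(λ) = n − rank(A − λI):
  rank(A − (3)·I) = 2, so dim ker(A − (3)·I) = n − 2 = 1

Summary:
  λ = 3: algebraic multiplicity = 3, geometric multiplicity = 1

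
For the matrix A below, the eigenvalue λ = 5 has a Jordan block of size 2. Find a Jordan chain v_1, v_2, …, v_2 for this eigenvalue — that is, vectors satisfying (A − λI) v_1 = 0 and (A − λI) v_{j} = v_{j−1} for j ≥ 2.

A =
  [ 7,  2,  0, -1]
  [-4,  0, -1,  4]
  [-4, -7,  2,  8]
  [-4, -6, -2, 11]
A Jordan chain for λ = 5 of length 2:
v_1 = (2, -4, -4, -4)ᵀ
v_2 = (1, 0, 0, 0)ᵀ

Let N = A − (5)·I. We want v_2 with N^2 v_2 = 0 but N^1 v_2 ≠ 0; then v_{j-1} := N · v_j for j = 2, …, 2.

Pick v_2 = (1, 0, 0, 0)ᵀ.
Then v_1 = N · v_2 = (2, -4, -4, -4)ᵀ.

Sanity check: (A − (5)·I) v_1 = (0, 0, 0, 0)ᵀ = 0. ✓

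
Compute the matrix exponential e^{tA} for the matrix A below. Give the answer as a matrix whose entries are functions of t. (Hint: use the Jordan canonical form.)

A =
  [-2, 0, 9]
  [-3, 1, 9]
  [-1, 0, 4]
e^{tA} =
  [-3*t*exp(t) + exp(t), 0, 9*t*exp(t)]
  [-3*t*exp(t), exp(t), 9*t*exp(t)]
  [-t*exp(t), 0, 3*t*exp(t) + exp(t)]

Strategy: write A = P · J · P⁻¹ where J is a Jordan canonical form, so e^{tA} = P · e^{tJ} · P⁻¹, and e^{tJ} can be computed block-by-block.

A has Jordan form
J =
  [1, 1, 0]
  [0, 1, 0]
  [0, 0, 1]
(up to reordering of blocks).

Per-block formulas:
  For a 2×2 Jordan block J_2(1): exp(t · J_2(1)) = e^(1t)·(I + t·N), where N is the 2×2 nilpotent shift.
  For a 1×1 block at λ = 1: exp(t · [1]) = [e^(1t)].

After assembling e^{tJ} and conjugating by P, we get:

e^{tA} =
  [-3*t*exp(t) + exp(t), 0, 9*t*exp(t)]
  [-3*t*exp(t), exp(t), 9*t*exp(t)]
  [-t*exp(t), 0, 3*t*exp(t) + exp(t)]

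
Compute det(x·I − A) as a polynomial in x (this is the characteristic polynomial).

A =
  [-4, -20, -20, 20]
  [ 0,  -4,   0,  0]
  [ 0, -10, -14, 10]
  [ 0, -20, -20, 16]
x^4 + 6*x^3 - 24*x^2 - 224*x - 384

Expanding det(x·I − A) (e.g. by cofactor expansion or by noting that A is similar to its Jordan form J, which has the same characteristic polynomial as A) gives
  χ_A(x) = x^4 + 6*x^3 - 24*x^2 - 224*x - 384
which factors as (x - 6)*(x + 4)^3. The eigenvalues (with algebraic multiplicities) are λ = -4 with multiplicity 3, λ = 6 with multiplicity 1.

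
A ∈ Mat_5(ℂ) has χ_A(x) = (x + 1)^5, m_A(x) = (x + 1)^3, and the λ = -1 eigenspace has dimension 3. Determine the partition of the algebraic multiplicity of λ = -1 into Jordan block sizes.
Block sizes for λ = -1: [3, 1, 1]

Step 1 — from the characteristic polynomial, algebraic multiplicity of λ = -1 is 5. From dim ker(A − (-1)·I) = 3, there are exactly 3 Jordan blocks for λ = -1.
Step 2 — from the minimal polynomial, the factor (x + 1)^3 tells us the largest block for λ = -1 has size 3.
Step 3 — with total size 5, 3 blocks, and largest block 3, the block sizes (in nonincreasing order) are [3, 1, 1].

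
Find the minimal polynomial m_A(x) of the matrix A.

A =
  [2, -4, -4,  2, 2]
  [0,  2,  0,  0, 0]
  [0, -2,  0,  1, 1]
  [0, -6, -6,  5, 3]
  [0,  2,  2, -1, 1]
x^2 - 4*x + 4

The characteristic polynomial is χ_A(x) = (x - 2)^5, so the eigenvalues are known. The minimal polynomial is
  m_A(x) = Π_λ (x − λ)^{k_λ}
where k_λ is the size of the *largest* Jordan block for λ (equivalently, the smallest k with (A − λI)^k v = 0 for every generalised eigenvector v of λ).

  λ = 2: largest Jordan block has size 2, contributing (x − 2)^2

So m_A(x) = (x - 2)^2 = x^2 - 4*x + 4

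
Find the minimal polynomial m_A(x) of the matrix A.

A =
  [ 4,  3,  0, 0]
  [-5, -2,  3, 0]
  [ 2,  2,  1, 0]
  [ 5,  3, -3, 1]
x^3 - 3*x^2 + 3*x - 1

The characteristic polynomial is χ_A(x) = (x - 1)^4, so the eigenvalues are known. The minimal polynomial is
  m_A(x) = Π_λ (x − λ)^{k_λ}
where k_λ is the size of the *largest* Jordan block for λ (equivalently, the smallest k with (A − λI)^k v = 0 for every generalised eigenvector v of λ).

  λ = 1: largest Jordan block has size 3, contributing (x − 1)^3

So m_A(x) = (x - 1)^3 = x^3 - 3*x^2 + 3*x - 1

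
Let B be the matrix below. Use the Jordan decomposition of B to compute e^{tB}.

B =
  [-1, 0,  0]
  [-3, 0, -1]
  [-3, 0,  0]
e^{tB} =
  [exp(-t), 0, 0]
  [3*t - 6 + 6*exp(-t), 1, -t]
  [-3 + 3*exp(-t), 0, 1]

Strategy: write B = P · J · P⁻¹ where J is a Jordan canonical form, so e^{tB} = P · e^{tJ} · P⁻¹, and e^{tJ} can be computed block-by-block.

B has Jordan form
J =
  [-1, 0, 0]
  [ 0, 0, 1]
  [ 0, 0, 0]
(up to reordering of blocks).

Per-block formulas:
  For a 1×1 block at λ = -1: exp(t · [-1]) = [e^(-1t)].
  For a 2×2 Jordan block J_2(0): exp(t · J_2(0)) = e^(0t)·(I + t·N), where N is the 2×2 nilpotent shift.

After assembling e^{tJ} and conjugating by P, we get:

e^{tB} =
  [exp(-t), 0, 0]
  [3*t - 6 + 6*exp(-t), 1, -t]
  [-3 + 3*exp(-t), 0, 1]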